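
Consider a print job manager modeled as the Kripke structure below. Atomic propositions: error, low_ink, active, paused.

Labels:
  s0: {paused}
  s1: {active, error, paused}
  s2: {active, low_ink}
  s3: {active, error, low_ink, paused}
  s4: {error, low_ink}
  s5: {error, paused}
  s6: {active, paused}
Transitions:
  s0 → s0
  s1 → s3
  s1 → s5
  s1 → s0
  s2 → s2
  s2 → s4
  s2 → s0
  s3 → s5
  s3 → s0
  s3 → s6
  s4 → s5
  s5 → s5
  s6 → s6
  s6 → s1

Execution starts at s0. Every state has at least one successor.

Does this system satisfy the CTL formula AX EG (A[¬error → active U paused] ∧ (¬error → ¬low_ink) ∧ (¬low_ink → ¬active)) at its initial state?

Satisfied

States satisfying AX EG (A[¬error → active U paused] ∧ (¬error → ¬low_ink) ∧ (¬low_ink → ¬active)): {s0, s1, s4, s5}.
s0 ∈ Sat(AX EG (A[¬error → active U paused] ∧ (¬error → ¬low_ink) ∧ (¬low_ink → ¬active))).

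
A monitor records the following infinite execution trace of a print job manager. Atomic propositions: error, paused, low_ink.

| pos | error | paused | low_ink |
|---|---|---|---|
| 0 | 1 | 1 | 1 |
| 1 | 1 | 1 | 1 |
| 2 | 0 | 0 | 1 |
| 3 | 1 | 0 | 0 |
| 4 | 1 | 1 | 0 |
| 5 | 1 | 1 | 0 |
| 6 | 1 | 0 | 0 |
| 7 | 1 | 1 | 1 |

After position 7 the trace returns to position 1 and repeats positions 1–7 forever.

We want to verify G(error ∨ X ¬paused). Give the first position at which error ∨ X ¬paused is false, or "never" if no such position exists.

error ∨ X ¬paused holds at every position 0..7, and those are all the positions the trace ever visits, so the invariant G(error ∨ X ¬paused) is never violated.

never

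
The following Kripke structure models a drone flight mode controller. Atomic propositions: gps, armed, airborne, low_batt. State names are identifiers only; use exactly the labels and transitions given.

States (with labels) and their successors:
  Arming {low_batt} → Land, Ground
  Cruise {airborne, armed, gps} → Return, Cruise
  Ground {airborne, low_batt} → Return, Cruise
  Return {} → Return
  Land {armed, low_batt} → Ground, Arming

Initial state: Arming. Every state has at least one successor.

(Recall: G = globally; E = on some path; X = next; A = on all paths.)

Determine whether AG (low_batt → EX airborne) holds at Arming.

States satisfying low_batt → EX airborne: {Arming, Cruise, Ground, Return, Land}.
States satisfying AG (low_batt → EX airborne): {Arming, Cruise, Ground, Return, Land}.
Every state reachable from Arming satisfies low_batt → EX airborne.
Arming ∈ Sat(AG (low_batt → EX airborne)).

Holds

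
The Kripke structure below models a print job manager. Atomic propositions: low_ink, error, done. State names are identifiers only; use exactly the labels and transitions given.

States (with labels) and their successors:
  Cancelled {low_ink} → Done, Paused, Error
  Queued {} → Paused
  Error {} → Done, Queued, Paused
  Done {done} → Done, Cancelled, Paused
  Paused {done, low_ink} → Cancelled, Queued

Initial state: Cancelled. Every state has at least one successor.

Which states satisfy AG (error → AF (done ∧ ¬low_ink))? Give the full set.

States satisfying error → AF (done ∧ ¬low_ink): {Cancelled, Queued, Error, Done, Paused}.
States satisfying AG (error → AF (done ∧ ¬low_ink)): {Cancelled, Queued, Error, Done, Paused}.

{Cancelled, Queued, Error, Done, Paused}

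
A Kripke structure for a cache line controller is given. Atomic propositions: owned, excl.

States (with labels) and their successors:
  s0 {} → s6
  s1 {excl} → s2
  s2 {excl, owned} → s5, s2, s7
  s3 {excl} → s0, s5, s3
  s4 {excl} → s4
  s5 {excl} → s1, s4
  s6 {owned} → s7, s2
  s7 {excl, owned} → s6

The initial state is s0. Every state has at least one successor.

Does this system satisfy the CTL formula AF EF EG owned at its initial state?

States satisfying EF EG owned: {s0, s1, s2, s3, s5, s6, s7}.
States satisfying AF EF EG owned: {s0, s1, s2, s3, s5, s6, s7}.
s0 ∈ Sat(AF EF EG owned).

Holds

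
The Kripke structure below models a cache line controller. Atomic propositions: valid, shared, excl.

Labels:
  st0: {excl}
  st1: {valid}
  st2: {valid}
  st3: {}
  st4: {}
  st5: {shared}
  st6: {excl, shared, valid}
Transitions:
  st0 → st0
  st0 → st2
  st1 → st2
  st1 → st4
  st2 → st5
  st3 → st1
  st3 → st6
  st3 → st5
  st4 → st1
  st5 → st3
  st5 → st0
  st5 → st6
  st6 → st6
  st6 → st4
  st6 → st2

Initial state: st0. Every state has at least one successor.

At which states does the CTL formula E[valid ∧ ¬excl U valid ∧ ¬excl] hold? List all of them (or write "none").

{st1, st2}

States satisfying valid ∧ ¬excl: {st1, st2}.
States satisfying E[valid ∧ ¬excl U valid ∧ ¬excl]: {st1, st2}.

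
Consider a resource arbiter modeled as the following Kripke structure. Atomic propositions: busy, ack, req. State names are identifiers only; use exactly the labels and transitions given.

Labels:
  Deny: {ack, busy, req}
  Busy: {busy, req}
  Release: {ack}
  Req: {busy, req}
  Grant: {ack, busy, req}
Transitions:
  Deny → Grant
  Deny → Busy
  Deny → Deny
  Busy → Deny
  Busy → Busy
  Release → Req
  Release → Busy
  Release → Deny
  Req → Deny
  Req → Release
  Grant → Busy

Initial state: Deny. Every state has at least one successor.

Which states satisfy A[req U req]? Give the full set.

{Deny, Busy, Req, Grant}

States satisfying req: {Deny, Busy, Req, Grant}.
States satisfying A[req U req]: {Deny, Busy, Req, Grant}.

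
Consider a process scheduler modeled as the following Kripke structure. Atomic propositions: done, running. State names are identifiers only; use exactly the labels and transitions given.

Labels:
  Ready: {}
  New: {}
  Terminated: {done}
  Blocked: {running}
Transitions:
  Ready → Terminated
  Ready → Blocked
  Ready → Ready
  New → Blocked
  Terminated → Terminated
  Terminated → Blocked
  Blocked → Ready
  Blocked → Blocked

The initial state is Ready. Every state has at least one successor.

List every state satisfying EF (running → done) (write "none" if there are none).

{Ready, New, Terminated, Blocked}

States satisfying running → done: {Ready, New, Terminated}.
States satisfying EF (running → done): {Ready, New, Terminated, Blocked}.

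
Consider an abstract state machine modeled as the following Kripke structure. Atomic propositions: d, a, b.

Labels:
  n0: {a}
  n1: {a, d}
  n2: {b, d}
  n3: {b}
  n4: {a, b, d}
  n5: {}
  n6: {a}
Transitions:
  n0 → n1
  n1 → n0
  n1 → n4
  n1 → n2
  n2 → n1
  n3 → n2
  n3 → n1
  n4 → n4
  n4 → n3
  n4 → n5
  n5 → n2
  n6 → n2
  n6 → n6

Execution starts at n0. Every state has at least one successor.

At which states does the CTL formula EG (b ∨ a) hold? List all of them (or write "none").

{n0, n1, n2, n3, n4, n6}

States satisfying b ∨ a: {n0, n1, n2, n3, n4, n6}.
States satisfying EG (b ∨ a): {n0, n1, n2, n3, n4, n6}.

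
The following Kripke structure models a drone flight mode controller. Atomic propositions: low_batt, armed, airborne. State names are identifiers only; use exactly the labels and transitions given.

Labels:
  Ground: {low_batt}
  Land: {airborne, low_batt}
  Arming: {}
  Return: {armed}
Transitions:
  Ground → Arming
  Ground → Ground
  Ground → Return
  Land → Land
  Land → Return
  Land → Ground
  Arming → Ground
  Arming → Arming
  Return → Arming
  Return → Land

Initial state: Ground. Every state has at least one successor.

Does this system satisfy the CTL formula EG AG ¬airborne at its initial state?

No

States satisfying AG ¬airborne: ∅.
States satisfying EG AG ¬airborne: ∅.
No suitable path/successor from Ground witnesses the formula.
Ground ∉ Sat(EG AG ¬airborne).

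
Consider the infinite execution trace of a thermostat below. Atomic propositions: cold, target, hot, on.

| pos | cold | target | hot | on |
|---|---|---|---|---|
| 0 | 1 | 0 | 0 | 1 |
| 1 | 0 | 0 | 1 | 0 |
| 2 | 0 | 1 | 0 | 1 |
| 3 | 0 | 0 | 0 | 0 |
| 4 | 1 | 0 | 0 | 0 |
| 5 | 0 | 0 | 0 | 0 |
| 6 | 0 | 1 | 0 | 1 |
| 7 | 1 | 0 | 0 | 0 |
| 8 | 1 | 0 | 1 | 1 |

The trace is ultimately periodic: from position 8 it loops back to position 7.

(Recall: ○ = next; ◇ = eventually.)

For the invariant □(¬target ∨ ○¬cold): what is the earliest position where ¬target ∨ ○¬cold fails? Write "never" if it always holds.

6

Check ¬target ∨ ○¬cold at each position in order: 0 ✓, 1 ✓, 2 ✓, 3 ✓, 4 ✓, 5 ✓.
At position 6 the labels are {on, target} and the next position 7 has {cold}, so ¬target ∨ ○¬cold is false there. This is the first violation.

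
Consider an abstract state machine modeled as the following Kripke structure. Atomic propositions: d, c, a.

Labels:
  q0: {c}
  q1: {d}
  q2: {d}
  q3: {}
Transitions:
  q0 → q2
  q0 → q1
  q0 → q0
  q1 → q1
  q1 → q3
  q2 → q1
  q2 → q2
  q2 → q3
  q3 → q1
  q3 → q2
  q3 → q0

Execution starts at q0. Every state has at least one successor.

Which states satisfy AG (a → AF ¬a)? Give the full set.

{q0, q1, q2, q3}

States satisfying a → AF ¬a: {q0, q1, q2, q3}.
States satisfying AG (a → AF ¬a): {q0, q1, q2, q3}.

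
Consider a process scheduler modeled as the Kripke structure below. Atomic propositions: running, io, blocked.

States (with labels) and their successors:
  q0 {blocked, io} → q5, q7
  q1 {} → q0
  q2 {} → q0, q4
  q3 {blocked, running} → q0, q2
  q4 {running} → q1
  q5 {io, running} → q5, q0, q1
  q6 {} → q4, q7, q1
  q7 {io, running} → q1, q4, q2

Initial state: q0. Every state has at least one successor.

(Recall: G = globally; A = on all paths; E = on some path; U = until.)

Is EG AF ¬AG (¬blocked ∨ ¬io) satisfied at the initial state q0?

Yes

States satisfying AF ¬AG (¬blocked ∨ ¬io): {q0, q1, q2, q3, q4, q5, q6, q7}.
States satisfying EG AF ¬AG (¬blocked ∨ ¬io): {q0, q1, q2, q3, q4, q5, q6, q7}.
q0 ∈ Sat(EG AF ¬AG (¬blocked ∨ ¬io)).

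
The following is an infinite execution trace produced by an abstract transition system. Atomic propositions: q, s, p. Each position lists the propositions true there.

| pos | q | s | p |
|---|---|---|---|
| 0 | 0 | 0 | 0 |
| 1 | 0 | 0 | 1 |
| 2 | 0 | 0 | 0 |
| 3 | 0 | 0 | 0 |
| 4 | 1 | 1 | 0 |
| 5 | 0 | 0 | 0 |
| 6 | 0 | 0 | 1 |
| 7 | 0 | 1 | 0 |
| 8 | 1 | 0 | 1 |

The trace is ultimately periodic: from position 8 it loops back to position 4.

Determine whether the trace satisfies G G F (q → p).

Satisfied

G F (q → p) holds at every position 0..8, and those are all positions ever visited, so G G F (q → p) holds.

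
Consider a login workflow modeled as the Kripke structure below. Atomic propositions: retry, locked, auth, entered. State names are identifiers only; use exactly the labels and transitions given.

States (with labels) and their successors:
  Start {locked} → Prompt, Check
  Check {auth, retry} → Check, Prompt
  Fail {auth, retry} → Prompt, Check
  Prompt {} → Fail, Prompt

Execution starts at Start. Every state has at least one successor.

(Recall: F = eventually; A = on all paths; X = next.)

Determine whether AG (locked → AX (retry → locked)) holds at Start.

States satisfying locked → AX (retry → locked): {Check, Fail, Prompt}.
States satisfying AG (locked → AX (retry → locked)): {Check, Fail, Prompt}.
Start is reachable from Start and violates locked → AX (retry → locked), so AG fails at Start.
Start ∉ Sat(AG (locked → AX (retry → locked))).

No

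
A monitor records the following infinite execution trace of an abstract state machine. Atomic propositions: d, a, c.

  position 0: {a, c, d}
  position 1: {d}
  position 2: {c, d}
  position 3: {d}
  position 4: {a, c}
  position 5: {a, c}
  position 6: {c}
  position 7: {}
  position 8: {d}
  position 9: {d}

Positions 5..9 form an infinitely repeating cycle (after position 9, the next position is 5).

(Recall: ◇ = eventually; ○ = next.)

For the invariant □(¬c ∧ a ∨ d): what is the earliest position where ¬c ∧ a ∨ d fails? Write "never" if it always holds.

Check ¬c ∧ a ∨ d at each position in order: 0 ✓, 1 ✓, 2 ✓, 3 ✓.
At position 4 the labels are {a, c}, so ¬c ∧ a ∨ d is false there. This is the first violation.

4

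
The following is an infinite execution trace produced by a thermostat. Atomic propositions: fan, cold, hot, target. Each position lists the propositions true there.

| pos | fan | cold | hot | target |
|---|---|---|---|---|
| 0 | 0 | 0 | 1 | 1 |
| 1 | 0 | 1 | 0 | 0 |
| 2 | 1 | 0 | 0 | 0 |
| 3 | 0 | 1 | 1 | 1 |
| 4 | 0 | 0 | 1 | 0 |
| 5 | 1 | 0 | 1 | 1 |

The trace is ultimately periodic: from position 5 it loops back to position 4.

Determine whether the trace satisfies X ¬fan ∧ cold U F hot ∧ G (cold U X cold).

Violated

cold U X cold must hold at every position from 0 onward. It fails at position 3, so G (cold U X cold) is false.
At position 0: X ¬fan ∧ cold U F hot is true; G (cold U X cold) is false; so X ¬fan ∧ cold U F hot ∧ G (cold U X cold) is false.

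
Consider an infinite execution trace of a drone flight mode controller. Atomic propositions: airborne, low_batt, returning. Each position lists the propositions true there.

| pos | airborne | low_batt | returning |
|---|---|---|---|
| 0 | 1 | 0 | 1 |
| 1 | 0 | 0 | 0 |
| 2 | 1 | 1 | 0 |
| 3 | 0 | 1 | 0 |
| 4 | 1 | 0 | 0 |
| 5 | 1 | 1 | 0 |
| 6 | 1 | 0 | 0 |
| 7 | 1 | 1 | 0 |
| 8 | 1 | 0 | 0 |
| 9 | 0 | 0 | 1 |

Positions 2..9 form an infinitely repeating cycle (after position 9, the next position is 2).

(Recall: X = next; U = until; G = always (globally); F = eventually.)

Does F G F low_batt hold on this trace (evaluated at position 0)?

Yes

G F low_batt holds at position 0, which is reachable from 0, so F G F low_batt holds.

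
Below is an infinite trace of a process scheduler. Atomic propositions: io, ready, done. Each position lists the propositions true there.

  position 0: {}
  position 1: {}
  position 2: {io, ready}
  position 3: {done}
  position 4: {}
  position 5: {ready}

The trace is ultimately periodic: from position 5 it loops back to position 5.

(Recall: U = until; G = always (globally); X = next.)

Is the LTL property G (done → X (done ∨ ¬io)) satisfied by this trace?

Satisfied

done → X (done ∨ ¬io) holds at every position 0..5, and those are all positions ever visited, so G (done → X (done ∨ ¬io)) holds.
Positions where done holds: 3.
Check X (done ∨ ¬io) at each: 3→ok.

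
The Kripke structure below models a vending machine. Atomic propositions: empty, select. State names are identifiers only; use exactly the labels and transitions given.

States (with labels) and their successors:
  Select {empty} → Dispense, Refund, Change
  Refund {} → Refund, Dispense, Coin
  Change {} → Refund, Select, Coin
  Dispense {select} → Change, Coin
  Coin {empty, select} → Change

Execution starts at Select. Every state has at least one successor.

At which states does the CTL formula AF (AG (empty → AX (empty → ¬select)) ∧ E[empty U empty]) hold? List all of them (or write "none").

{Select, Coin}

States satisfying AF (AG (empty → AX (empty → ¬select)) ∧ E[empty U empty]): {Select, Coin}.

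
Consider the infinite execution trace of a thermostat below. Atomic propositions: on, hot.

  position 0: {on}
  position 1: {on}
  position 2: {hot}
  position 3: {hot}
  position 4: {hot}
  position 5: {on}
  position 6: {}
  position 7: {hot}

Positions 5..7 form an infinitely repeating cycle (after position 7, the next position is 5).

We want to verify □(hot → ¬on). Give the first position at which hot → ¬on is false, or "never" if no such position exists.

never

hot → ¬on holds at every position 0..7, and those are all the positions the trace ever visits, so the invariant □(hot → ¬on) is never violated.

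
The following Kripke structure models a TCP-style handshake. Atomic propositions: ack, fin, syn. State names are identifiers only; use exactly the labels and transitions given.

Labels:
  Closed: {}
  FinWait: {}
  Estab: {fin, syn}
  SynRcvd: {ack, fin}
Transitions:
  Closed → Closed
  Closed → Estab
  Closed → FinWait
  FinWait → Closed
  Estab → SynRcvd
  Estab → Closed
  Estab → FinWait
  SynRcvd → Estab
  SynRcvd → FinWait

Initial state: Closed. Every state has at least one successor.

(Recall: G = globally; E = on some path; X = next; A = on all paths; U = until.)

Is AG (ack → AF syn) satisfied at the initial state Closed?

No

States satisfying ack → AF syn: {Closed, FinWait, Estab}.
States satisfying AG (ack → AF syn): ∅.
SynRcvd is reachable from Closed and violates ack → AF syn, so AG fails at Closed.
Closed ∉ Sat(AG (ack → AF syn)).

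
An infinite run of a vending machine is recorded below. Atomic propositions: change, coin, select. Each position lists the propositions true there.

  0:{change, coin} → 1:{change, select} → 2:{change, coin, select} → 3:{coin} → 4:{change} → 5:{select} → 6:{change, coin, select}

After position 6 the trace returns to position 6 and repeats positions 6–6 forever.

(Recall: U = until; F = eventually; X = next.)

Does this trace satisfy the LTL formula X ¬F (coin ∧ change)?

Does not hold

The position after 0 is 1; ¬F (coin ∧ change) is false there.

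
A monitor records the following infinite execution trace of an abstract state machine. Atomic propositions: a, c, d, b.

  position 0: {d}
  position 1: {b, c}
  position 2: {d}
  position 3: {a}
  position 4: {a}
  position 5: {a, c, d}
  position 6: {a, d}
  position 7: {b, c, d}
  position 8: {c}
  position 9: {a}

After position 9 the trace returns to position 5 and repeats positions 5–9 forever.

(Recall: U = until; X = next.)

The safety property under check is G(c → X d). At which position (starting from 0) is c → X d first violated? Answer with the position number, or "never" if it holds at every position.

7

Check c → X d at each position in order: 0 ✓, 1 ✓, 2 ✓, 3 ✓, 4 ✓, 5 ✓, 6 ✓.
At position 7 the labels are {b, c, d} and the next position 8 has {c}, so c → X d is false there. This is the first violation.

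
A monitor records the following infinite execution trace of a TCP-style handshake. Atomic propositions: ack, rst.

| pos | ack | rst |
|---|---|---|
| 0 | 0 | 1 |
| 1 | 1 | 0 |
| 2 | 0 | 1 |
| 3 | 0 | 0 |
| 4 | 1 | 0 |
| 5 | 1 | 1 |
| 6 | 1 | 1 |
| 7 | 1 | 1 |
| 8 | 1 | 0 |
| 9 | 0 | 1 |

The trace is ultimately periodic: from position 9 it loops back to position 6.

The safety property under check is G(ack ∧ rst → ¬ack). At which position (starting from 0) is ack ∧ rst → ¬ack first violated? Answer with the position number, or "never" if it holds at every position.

Check ack ∧ rst → ¬ack at each position in order: 0 ✓, 1 ✓, 2 ✓, 3 ✓, 4 ✓.
At position 5 the labels are {ack, rst}, so ack ∧ rst → ¬ack is false there. This is the first violation.

5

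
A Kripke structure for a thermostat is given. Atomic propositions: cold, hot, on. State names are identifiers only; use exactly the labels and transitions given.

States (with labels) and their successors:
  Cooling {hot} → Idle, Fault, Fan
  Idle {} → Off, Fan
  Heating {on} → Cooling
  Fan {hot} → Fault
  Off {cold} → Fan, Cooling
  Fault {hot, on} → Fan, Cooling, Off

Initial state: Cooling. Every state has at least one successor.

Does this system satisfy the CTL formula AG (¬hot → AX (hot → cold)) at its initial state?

States satisfying ¬hot → AX (hot → cold): {Cooling, Fan, Fault}.
States satisfying AG (¬hot → AX (hot → cold)): ∅.
Idle is reachable from Cooling and violates ¬hot → AX (hot → cold), so AG fails at Cooling.
Cooling ∉ Sat(AG (¬hot → AX (hot → cold))).

No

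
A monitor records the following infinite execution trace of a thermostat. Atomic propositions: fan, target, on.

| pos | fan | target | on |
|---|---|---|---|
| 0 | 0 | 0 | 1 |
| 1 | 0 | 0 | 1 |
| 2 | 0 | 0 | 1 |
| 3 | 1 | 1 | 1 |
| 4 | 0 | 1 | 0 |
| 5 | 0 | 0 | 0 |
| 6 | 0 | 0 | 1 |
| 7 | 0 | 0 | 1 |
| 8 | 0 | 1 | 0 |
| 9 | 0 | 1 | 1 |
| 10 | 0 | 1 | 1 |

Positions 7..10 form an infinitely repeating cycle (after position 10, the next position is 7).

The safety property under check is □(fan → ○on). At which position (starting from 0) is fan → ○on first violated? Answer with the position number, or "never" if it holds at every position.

3

Check fan → ○on at each position in order: 0 ✓, 1 ✓, 2 ✓.
At position 3 the labels are {fan, on, target} and the next position 4 has {target}, so fan → ○on is false there. This is the first violation.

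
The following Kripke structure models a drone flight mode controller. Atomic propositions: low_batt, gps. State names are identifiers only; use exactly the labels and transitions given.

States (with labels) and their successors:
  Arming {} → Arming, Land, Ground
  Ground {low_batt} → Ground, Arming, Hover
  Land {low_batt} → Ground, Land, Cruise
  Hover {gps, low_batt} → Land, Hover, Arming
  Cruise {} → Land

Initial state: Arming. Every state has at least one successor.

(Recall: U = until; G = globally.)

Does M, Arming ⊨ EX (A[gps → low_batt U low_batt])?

Satisfied

States satisfying A[gps → low_batt U low_batt]: {Ground, Land, Hover, Cruise}.
States satisfying EX (A[gps → low_batt U low_batt]): {Arming, Ground, Land, Hover, Cruise}.
Arming ∈ Sat(EX (A[gps → low_batt U low_batt])).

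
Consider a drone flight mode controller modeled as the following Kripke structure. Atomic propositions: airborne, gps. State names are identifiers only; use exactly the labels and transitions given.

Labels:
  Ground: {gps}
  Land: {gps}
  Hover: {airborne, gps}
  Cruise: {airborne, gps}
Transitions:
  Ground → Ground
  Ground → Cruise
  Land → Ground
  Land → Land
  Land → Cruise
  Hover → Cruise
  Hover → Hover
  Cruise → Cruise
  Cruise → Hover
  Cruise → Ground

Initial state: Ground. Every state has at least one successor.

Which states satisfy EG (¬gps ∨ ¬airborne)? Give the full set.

{Ground, Land}

States satisfying ¬gps ∨ ¬airborne: {Ground, Land}.
States satisfying EG (¬gps ∨ ¬airborne): {Ground, Land}.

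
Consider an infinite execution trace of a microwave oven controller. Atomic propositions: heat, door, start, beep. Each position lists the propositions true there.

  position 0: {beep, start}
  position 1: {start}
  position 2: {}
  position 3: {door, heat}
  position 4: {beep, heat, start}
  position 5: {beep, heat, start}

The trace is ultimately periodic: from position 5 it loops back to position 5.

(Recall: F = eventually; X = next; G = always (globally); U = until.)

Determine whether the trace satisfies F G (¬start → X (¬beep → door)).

Holds

G (¬start → X (¬beep → door)) holds at position 0, which is reachable from 0, so F G (¬start → X (¬beep → door)) holds.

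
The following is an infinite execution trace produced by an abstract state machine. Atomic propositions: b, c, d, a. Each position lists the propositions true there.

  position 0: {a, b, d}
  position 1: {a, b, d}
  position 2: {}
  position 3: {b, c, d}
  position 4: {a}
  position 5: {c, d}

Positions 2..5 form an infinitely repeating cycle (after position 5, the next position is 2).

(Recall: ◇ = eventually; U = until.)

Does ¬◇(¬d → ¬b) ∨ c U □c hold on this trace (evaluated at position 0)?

Walking from position 0: at position 0, □c has not yet held and c fails, so c U □c is false.
At position 0: ¬◇(¬d → ¬b) is false; c U □c is false; so ¬◇(¬d → ¬b) ∨ c U □c is false.

No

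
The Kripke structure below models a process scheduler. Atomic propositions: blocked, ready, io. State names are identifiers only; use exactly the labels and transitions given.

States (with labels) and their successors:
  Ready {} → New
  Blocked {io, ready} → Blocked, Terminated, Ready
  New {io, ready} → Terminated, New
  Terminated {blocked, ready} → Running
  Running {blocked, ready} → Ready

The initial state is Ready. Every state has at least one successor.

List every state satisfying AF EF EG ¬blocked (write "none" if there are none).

{Ready, Blocked, New, Terminated, Running}

States satisfying EF EG ¬blocked: {Ready, Blocked, New, Terminated, Running}.
States satisfying AF EF EG ¬blocked: {Ready, Blocked, New, Terminated, Running}.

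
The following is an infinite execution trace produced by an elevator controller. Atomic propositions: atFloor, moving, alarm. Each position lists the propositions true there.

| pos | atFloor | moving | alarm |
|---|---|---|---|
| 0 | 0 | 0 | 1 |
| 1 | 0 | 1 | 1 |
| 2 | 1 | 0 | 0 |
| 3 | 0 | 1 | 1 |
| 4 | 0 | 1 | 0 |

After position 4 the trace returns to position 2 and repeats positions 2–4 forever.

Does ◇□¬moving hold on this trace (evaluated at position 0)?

Does not hold

□¬moving is false at every position 0..4, so it never becomes true and ◇□¬moving fails.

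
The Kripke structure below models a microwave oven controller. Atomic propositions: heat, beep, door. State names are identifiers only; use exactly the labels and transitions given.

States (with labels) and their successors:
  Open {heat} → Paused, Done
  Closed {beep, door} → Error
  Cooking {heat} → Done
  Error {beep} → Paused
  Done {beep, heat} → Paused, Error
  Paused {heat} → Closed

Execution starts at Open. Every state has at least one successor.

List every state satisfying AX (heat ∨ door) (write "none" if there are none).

{Open, Cooking, Error, Paused}

States satisfying heat ∨ door: {Open, Closed, Cooking, Done, Paused}.
States satisfying AX (heat ∨ door): {Open, Cooking, Error, Paused}.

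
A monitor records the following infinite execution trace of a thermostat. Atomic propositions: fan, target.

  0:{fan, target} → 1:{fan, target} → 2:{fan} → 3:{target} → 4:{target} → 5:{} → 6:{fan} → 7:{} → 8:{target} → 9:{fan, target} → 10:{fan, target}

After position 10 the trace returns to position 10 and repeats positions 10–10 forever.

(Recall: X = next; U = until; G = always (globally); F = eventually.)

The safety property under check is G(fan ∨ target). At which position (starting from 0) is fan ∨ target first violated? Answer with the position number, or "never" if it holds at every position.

5

Check fan ∨ target at each position in order: 0 ✓, 1 ✓, 2 ✓, 3 ✓, 4 ✓.
At position 5 the labels are {}, so fan ∨ target is false there. This is the first violation.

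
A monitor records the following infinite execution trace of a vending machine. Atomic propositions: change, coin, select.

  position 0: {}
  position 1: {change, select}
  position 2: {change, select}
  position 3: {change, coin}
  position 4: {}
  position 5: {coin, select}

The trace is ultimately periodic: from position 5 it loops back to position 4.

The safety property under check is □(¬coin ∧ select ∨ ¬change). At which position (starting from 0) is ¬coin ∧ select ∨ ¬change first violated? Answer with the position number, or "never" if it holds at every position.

Check ¬coin ∧ select ∨ ¬change at each position in order: 0 ✓, 1 ✓, 2 ✓.
At position 3 the labels are {change, coin}, so ¬coin ∧ select ∨ ¬change is false there. This is the first violation.

3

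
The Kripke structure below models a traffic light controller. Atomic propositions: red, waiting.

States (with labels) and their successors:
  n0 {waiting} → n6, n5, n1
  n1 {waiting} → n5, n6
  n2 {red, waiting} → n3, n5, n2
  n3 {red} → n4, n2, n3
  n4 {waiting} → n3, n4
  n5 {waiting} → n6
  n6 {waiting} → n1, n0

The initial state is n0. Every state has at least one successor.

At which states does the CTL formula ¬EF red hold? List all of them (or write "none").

States satisfying red: {n2, n3}.
States satisfying EF red: {n2, n3, n4}.
States satisfying ¬EF red: {n0, n1, n5, n6}.

{n0, n1, n5, n6}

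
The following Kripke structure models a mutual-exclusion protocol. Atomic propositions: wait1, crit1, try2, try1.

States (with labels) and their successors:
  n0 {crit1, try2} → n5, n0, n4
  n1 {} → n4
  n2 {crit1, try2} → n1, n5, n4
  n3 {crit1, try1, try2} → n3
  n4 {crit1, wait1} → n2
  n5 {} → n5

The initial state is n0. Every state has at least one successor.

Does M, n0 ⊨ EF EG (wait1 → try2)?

States satisfying EG (wait1 → try2): {n0, n2, n3, n5}.
States satisfying EF EG (wait1 → try2): {n0, n1, n2, n3, n4, n5}.
Some path from n0 reaches a state where EG (wait1 → try2) holds.
n0 ∈ Sat(EF EG (wait1 → try2)).

Yes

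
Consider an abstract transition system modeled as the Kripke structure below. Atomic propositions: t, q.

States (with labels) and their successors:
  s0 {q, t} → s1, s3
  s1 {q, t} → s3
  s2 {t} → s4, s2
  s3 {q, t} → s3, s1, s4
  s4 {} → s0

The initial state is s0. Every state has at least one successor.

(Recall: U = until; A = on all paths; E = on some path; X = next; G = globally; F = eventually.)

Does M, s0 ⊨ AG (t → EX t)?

Satisfied

States satisfying t → EX t: {s0, s1, s2, s3, s4}.
States satisfying AG (t → EX t): {s0, s1, s2, s3, s4}.
Every state reachable from s0 satisfies t → EX t.
s0 ∈ Sat(AG (t → EX t)).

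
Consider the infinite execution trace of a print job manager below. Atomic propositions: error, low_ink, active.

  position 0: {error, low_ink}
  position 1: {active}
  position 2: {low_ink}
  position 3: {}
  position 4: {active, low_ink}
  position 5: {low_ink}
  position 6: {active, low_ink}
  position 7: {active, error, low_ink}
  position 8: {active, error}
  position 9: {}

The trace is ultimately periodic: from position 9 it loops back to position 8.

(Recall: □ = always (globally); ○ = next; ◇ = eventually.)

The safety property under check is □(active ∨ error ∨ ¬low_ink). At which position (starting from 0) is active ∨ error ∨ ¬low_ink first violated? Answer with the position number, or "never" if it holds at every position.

Check active ∨ error ∨ ¬low_ink at each position in order: 0 ✓, 1 ✓.
At position 2 the labels are {low_ink}, so active ∨ error ∨ ¬low_ink is false there. This is the first violation.

2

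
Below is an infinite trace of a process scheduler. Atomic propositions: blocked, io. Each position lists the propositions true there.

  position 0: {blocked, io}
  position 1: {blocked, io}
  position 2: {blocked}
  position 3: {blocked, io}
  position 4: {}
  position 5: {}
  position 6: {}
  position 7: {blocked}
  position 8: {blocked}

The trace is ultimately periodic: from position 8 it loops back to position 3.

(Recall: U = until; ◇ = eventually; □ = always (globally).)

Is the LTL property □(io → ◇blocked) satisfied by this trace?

io → ◇blocked holds at every position 0..8, and those are all positions ever visited, so □(io → ◇blocked) holds.
Positions where io holds: 0, 1, 3.
Check ◇blocked at each: 0→ok, 1→ok, 3→ok.

Yes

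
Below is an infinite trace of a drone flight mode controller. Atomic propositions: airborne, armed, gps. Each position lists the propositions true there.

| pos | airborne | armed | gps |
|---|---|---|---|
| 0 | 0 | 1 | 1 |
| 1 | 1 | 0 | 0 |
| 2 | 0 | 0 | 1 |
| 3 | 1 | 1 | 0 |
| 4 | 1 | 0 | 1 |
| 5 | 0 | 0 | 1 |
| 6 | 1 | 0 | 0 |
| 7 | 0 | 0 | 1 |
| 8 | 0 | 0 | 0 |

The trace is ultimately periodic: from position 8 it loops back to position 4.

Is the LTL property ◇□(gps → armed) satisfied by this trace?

Violated

□(gps → armed) is false at every position 0..8, so it never becomes true and ◇□(gps → armed) fails.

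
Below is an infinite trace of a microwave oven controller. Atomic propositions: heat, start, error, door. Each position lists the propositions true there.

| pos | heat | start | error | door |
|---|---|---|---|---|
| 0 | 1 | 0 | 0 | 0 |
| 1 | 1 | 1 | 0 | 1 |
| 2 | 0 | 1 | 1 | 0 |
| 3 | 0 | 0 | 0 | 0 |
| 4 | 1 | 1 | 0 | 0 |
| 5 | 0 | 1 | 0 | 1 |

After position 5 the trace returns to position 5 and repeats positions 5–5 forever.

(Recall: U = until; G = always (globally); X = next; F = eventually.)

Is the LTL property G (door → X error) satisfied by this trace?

door → X error must hold at every position from 0 onward. It fails at position 5, so G (door → X error) is false.
Positions where door holds: 1, 5.
Check X error at each: 1→ok, 5→fails.

Does not hold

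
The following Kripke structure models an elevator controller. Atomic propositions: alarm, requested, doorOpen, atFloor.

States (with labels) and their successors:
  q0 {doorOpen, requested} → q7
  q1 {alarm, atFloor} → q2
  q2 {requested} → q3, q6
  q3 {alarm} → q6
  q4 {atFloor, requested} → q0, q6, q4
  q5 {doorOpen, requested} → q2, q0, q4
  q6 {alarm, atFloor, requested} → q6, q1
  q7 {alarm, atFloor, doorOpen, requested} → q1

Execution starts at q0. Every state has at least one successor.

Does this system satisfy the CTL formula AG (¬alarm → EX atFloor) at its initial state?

Satisfied

States satisfying ¬alarm → EX atFloor: {q0, q1, q2, q3, q4, q5, q6, q7}.
States satisfying AG (¬alarm → EX atFloor): {q0, q1, q2, q3, q4, q5, q6, q7}.
Every state reachable from q0 satisfies ¬alarm → EX atFloor.
q0 ∈ Sat(AG (¬alarm → EX atFloor)).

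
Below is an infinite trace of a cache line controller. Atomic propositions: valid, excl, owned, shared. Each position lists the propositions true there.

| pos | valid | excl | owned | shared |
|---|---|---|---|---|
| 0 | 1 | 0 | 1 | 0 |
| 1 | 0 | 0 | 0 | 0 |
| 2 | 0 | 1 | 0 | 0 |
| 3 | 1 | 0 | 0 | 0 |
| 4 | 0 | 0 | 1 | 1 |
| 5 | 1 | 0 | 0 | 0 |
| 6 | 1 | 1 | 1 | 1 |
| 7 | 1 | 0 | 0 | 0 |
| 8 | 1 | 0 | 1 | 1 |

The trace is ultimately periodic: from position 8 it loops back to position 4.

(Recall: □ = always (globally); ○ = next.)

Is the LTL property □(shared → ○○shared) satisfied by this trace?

Does not hold

shared → ○○shared must hold at every position from 0 onward. It fails at position 8, so □(shared → ○○shared) is false.
Positions where shared holds: 4, 6, 8.
Check ○○shared at each: 4→ok, 6→ok, 8→fails.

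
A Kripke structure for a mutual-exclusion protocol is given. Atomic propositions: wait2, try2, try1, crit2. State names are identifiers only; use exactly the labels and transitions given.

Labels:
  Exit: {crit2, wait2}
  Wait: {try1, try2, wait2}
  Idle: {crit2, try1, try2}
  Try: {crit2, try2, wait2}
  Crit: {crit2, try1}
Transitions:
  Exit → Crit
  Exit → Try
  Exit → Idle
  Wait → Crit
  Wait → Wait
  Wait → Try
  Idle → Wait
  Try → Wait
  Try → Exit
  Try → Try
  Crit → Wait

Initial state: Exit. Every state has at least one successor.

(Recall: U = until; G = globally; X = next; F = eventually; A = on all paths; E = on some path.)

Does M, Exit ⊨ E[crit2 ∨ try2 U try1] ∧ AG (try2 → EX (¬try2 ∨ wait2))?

States satisfying crit2 ∨ try2: {Exit, Wait, Idle, Try, Crit}.
States satisfying try1: {Wait, Idle, Crit}.
States satisfying E[crit2 ∨ try2 U try1]: {Exit, Wait, Idle, Try, Crit}.
States satisfying try2 → EX (¬try2 ∨ wait2): {Exit, Wait, Idle, Try, Crit}.
States satisfying AG (try2 → EX (¬try2 ∨ wait2)): {Exit, Wait, Idle, Try, Crit}.
States satisfying E[crit2 ∨ try2 U try1] ∧ AG (try2 → EX (¬try2 ∨ wait2)): {Exit, Wait, Idle, Try, Crit}.
Exit ∈ Sat(E[crit2 ∨ try2 U try1] ∧ AG (try2 → EX (¬try2 ∨ wait2))).

Yes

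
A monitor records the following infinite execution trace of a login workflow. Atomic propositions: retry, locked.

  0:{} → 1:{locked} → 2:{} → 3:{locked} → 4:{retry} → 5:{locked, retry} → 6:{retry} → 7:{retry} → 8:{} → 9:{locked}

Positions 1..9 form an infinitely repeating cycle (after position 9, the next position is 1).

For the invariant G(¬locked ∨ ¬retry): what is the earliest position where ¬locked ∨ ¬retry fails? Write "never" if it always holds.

5

Check ¬locked ∨ ¬retry at each position in order: 0 ✓, 1 ✓, 2 ✓, 3 ✓, 4 ✓.
At position 5 the labels are {locked, retry}, so ¬locked ∨ ¬retry is false there. This is the first violation.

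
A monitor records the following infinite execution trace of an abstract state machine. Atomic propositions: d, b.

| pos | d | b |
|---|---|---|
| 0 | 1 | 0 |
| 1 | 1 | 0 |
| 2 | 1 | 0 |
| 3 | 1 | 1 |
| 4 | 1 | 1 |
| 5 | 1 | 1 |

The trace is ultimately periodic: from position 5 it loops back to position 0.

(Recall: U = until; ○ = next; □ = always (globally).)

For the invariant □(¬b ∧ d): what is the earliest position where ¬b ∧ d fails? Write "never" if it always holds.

3

Check ¬b ∧ d at each position in order: 0 ✓, 1 ✓, 2 ✓.
At position 3 the labels are {b, d}, so ¬b ∧ d is false there. This is the first violation.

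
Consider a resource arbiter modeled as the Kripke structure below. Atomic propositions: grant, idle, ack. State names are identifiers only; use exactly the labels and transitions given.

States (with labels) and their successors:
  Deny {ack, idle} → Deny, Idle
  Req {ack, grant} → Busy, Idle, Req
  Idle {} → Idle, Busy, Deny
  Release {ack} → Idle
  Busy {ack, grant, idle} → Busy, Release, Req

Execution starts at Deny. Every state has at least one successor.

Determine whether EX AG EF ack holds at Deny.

Yes

States satisfying AG EF ack: {Deny, Req, Idle, Release, Busy}.
States satisfying EX AG EF ack: {Deny, Req, Idle, Release, Busy}.
Deny ∈ Sat(EX AG EF ack).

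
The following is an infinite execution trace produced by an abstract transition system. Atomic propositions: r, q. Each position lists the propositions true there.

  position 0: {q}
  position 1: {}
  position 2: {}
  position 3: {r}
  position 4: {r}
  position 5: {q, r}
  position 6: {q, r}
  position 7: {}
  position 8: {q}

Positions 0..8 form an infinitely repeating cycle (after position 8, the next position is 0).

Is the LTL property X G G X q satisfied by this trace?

No

The position after 0 is 1; G G X q is false there.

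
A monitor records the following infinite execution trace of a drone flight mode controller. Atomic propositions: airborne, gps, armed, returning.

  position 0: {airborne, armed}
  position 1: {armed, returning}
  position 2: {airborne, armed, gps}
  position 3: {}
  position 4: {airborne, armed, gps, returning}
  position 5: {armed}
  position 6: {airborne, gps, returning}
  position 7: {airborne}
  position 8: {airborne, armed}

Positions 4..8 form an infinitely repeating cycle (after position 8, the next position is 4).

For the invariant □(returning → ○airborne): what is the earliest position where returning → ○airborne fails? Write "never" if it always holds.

4

Check returning → ○airborne at each position in order: 0 ✓, 1 ✓, 2 ✓, 3 ✓.
At position 4 the labels are {airborne, armed, gps, returning} and the next position 5 has {armed}, so returning → ○airborne is false there. This is the first violation.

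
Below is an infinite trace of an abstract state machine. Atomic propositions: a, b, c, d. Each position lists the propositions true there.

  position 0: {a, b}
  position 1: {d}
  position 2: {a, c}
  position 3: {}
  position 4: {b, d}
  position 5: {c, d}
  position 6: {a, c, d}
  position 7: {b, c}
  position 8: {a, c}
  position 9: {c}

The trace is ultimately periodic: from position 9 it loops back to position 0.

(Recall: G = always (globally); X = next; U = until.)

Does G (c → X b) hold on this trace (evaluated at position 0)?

No

c → X b must hold at every position from 0 onward. It fails at position 2, so G (c → X b) is false.
Positions where c holds: 2, 5, 6, 7, 8, 9.
Check X b at each: 2→fails, 5→fails, 6→ok, 7→fails, 8→fails, 9→ok.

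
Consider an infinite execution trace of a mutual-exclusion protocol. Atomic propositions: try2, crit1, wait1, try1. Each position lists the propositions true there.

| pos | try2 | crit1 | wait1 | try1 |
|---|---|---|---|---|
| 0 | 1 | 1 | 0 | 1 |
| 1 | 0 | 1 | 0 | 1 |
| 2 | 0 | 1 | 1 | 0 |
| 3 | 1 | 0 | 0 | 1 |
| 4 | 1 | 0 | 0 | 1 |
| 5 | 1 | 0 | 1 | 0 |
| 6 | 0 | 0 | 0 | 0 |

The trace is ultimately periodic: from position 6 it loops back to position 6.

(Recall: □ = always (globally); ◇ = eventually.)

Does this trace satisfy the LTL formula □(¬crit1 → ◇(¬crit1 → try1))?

Does not hold

¬crit1 → ◇(¬crit1 → try1) must hold at every position from 0 onward. It fails at position 5, so □(¬crit1 → ◇(¬crit1 → try1)) is false.
Positions where ¬crit1 holds: 3, 4, 5, 6.
Check ◇(¬crit1 → try1) at each: 3→ok, 4→ok, 5→fails, 6→fails.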